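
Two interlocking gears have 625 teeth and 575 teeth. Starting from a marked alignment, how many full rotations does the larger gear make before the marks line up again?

23 rotations

All finish a whole number of cycles simultaneously at t = LCM of the periods.
625 = 5^4
575 = 5^2 × 23
LCM(625, 575) = 5^4 × 23 = 14375.
Rotations for period 625: 14375 / 625 = 23.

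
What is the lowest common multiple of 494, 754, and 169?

186238

494 = 2 × 13 × 19
754 = 2 × 13 × 29
169 = 13^2
LCM(494, 754, 169) = 2 × 13^2 × 19 × 29 = 186238.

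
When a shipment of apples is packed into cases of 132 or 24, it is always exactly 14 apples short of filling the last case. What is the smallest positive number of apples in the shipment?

250

Being 14 short of a full case of size k means N ≡ −14 (mod k), i.e. N + 14 is a multiple of each size.
132 = 2^2 × 3 × 11
24 = 2^3 × 3
LCM(132, 24) = 2^3 × 3 × 11 = 264.
Smallest positive N is 264 − 14 = 250.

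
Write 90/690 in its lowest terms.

3/23

90 = 2 × 3^2 × 5
690 = 2 × 3 × 5 × 23
gcd(90, 690) = 2 × 3 × 5 = 30.
Divide numerator and denominator by 30: 90/690 = 3/23.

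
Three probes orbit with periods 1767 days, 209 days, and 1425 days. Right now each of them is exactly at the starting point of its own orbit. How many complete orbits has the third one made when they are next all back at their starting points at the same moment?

All finish a whole number of cycles simultaneously at t = LCM of the periods.
1767 = 3 × 19 × 31
209 = 11 × 19
1425 = 3 × 5^2 × 19
LCM(1767, 209, 1425) = 3 × 5^2 × 11 × 19 × 31 = 485925.
Orbits for period 1425: 485925 / 1425 = 341.

341 orbits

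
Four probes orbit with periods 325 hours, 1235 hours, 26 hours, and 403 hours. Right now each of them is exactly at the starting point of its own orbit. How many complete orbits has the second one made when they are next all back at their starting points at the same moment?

They are all back at their starting positions together after one LCM of the periods.
325 = 5^2 × 13
1235 = 5 × 13 × 19
26 = 2 × 13
403 = 13 × 31
LCM(325, 1235, 26, 403) = 2 × 5^2 × 13 × 19 × 31 = 382850.
Orbits for period 1235: 382850 / 1235 = 310.

310 orbits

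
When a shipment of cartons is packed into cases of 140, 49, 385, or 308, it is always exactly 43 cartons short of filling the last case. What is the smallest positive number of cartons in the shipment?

10737

Being 43 short of a full case of size k means N ≡ −43 (mod k), i.e. N + 43 is a multiple of each size.
140 = 2^2 × 5 × 7
49 = 7^2
385 = 5 × 7 × 11
308 = 2^2 × 7 × 11
LCM(140, 49, 385, 308) = 2^2 × 5 × 7^2 × 11 = 10780.
Smallest positive N is 10780 − 43 = 10737.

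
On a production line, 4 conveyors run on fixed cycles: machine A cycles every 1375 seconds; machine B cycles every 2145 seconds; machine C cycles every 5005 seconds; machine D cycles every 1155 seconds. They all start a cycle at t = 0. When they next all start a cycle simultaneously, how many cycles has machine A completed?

273 cycles

The first common completion time is the LCM of the periods.
1375 = 5^3 × 11
2145 = 3 × 5 × 11 × 13
5005 = 5 × 7 × 11 × 13
1155 = 3 × 5 × 7 × 11
LCM(1375, 2145, 5005, 1155) = 3 × 5^3 × 7 × 11 × 13 = 375375.
Cycles for period 1375: 375375 / 1375 = 273.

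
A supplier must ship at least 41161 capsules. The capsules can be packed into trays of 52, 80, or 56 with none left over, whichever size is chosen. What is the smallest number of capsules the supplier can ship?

43680

The number of capsules must be a common multiple of 52, 80, and 56, so a multiple of their LCM.
52 = 2^2 × 13
80 = 2^4 × 5
56 = 2^3 × 7
LCM(52, 80, 56) = 2^4 × 5 × 7 × 13 = 7280.
Smallest multiple of 7280 that is ≥ 41161: ⌈41161/7280⌉ × 7280 = 6 × 7280 = 43680.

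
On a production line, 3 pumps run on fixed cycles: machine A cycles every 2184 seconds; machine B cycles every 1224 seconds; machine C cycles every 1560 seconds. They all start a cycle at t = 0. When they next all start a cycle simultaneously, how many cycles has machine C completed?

They are all back at their starting positions together after one LCM of the periods.
2184 = 2^3 × 3 × 7 × 13
1224 = 2^3 × 3^2 × 17
1560 = 2^3 × 3 × 5 × 13
LCM(2184, 1224, 1560) = 2^3 × 3^2 × 5 × 7 × 13 × 17 = 556920.
Cycles for period 1560: 556920 / 1560 = 357.

357 cycles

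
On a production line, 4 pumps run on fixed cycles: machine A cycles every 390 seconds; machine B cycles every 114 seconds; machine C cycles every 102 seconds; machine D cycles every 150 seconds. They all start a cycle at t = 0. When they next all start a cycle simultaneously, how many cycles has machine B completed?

5525 cycles

All finish a whole number of cycles simultaneously at t = LCM of the periods.
390 = 2 × 3 × 5 × 13
114 = 2 × 3 × 19
102 = 2 × 3 × 17
150 = 2 × 3 × 5^2
LCM(390, 114, 102, 150) = 2 × 3 × 5^2 × 13 × 17 × 19 = 629850.
Cycles for period 114: 629850 / 114 = 5525.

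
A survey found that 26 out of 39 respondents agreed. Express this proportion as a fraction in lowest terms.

26 = 2 × 13
39 = 3 × 13
gcd(26, 39) = 13.
Divide numerator and denominator by 13: 26/39 = 2/3.

2/3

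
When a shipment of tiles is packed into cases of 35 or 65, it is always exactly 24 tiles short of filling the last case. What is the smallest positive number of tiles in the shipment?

Being 24 short of a full case of size k means N ≡ −24 (mod k), i.e. N + 24 is a multiple of each size.
35 = 5 × 7
65 = 5 × 13
LCM(35, 65) = 5 × 7 × 13 = 455.
Smallest positive N is 455 − 24 = 431.

431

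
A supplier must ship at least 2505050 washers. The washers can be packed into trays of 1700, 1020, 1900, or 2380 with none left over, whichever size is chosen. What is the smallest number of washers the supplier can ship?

2713200

The number of washers must be a common multiple of 1700, 1020, 1900, and 2380, so a multiple of their LCM.
1700 = 2^2 × 5^2 × 17
1020 = 2^2 × 3 × 5 × 17
1900 = 2^2 × 5^2 × 19
2380 = 2^2 × 5 × 7 × 17
LCM(1700, 1020, 1900, 2380) = 2^2 × 3 × 5^2 × 7 × 17 × 19 = 678300.
Smallest multiple of 678300 that is ≥ 2505050: ⌈2505050/678300⌉ × 678300 = 4 × 678300 = 2713200.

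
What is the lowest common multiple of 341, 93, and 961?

341 = 11 × 31
93 = 3 × 31
961 = 31^2
LCM(341, 93, 961) = 3 × 11 × 31^2 = 31713.

31713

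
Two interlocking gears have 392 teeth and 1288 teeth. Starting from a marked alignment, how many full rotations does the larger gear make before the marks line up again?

7 rotations

The first common completion time is the LCM of the periods.
392 = 2^3 × 7^2
1288 = 2^3 × 7 × 23
LCM(392, 1288) = 2^3 × 7^2 × 23 = 9016.
Rotations for period 1288: 9016 / 1288 = 7.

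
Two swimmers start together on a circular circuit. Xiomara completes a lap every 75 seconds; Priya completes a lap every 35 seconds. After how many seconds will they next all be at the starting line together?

They coincide at every common multiple of the periods; the first is the LCM.
75 = 3 × 5^2
35 = 5 × 7
LCM(75, 35) = 3 × 5^2 × 7 = 525.

525 seconds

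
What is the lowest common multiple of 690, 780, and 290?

690 = 2 × 3 × 5 × 23
780 = 2^2 × 3 × 5 × 13
290 = 2 × 5 × 29
LCM(690, 780, 290) = 2^2 × 3 × 5 × 13 × 23 × 29 = 520260.

520260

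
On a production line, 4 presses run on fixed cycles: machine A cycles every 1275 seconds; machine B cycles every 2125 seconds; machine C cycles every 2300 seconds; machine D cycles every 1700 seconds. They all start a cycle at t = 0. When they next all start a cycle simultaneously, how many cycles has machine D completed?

They are all back at their starting positions together after one LCM of the periods.
1275 = 3 × 5^2 × 17
2125 = 5^3 × 17
2300 = 2^2 × 5^2 × 23
1700 = 2^2 × 5^2 × 17
LCM(1275, 2125, 2300, 1700) = 2^2 × 3 × 5^3 × 17 × 23 = 586500.
Cycles for period 1700: 586500 / 1700 = 345.

345 cycles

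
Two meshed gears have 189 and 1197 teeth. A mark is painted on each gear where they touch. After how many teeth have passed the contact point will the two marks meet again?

3591 teeth

They coincide at every common multiple of the periods; the first is the LCM.
189 = 3^3 × 7
1197 = 3^2 × 7 × 19
LCM(189, 1197) = 3^3 × 7 × 19 = 3591.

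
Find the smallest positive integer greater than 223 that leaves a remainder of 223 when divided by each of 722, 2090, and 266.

N − 223 must be a common multiple of 722, 2090, and 266.
722 = 2 × 19^2
2090 = 2 × 5 × 11 × 19
266 = 2 × 7 × 19
LCM(722, 2090, 266) = 2 × 5 × 7 × 11 × 19^2 = 277970.
Smallest N > 223 is LCM + 223 = 277970 + 223 = 278193.

278193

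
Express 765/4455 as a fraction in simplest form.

765 = 3^2 × 5 × 17
4455 = 3^4 × 5 × 11
gcd(765, 4455) = 3^2 × 5 = 45.
Divide numerator and denominator by 45: 765/4455 = 17/99.

17/99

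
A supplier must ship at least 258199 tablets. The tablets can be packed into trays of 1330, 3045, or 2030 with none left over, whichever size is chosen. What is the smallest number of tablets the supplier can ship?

347130

The number of tablets must be a common multiple of 1330, 3045, and 2030, so a multiple of their LCM.
1330 = 2 × 5 × 7 × 19
3045 = 3 × 5 × 7 × 29
2030 = 2 × 5 × 7 × 29
LCM(1330, 3045, 2030) = 2 × 3 × 5 × 7 × 19 × 29 = 115710.
Smallest multiple of 115710 that is ≥ 258199: ⌈258199/115710⌉ × 115710 = 3 × 115710 = 347130.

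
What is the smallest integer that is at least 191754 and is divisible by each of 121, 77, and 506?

The integer must be a common multiple of 121, 77, and 506, so a multiple of their LCM.
121 = 11^2
77 = 7 × 11
506 = 2 × 11 × 23
LCM(121, 77, 506) = 2 × 7 × 11^2 × 23 = 38962.
Smallest multiple of 38962 that is ≥ 191754: ⌈191754/38962⌉ × 38962 = 5 × 38962 = 194810.

194810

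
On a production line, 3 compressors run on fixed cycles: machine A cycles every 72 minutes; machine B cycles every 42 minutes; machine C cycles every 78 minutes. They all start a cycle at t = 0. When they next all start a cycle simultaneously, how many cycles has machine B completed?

The first common completion time is the LCM of the periods.
72 = 2^3 × 3^2
42 = 2 × 3 × 7
78 = 2 × 3 × 13
LCM(72, 42, 78) = 2^3 × 3^2 × 7 × 13 = 6552.
Cycles for period 42: 6552 / 42 = 156.

156 cycles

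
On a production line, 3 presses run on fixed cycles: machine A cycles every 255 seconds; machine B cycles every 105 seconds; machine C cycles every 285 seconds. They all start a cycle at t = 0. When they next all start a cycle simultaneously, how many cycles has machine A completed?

133 cycles

They are all back at their starting positions together after one LCM of the periods.
255 = 3 × 5 × 17
105 = 3 × 5 × 7
285 = 3 × 5 × 19
LCM(255, 105, 285) = 3 × 5 × 7 × 17 × 19 = 33915.
Cycles for period 255: 33915 / 255 = 133.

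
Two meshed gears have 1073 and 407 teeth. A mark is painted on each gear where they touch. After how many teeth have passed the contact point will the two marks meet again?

11803 teeth

We need the least common multiple of the intervals.
1073 = 29 × 37
407 = 11 × 37
LCM(1073, 407) = 11 × 29 × 37 = 11803.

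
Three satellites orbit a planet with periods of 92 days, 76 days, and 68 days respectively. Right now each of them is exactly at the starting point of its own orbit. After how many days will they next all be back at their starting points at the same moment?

The first simultaneous occurrence is after LCM of the individual periods.
92 = 2^2 × 23
76 = 2^2 × 19
68 = 2^2 × 17
LCM(92, 76, 68) = 2^2 × 17 × 19 × 23 = 29716.

29716 days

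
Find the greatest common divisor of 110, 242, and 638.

22

110 = 2 × 5 × 11
242 = 2 × 11^2
638 = 2 × 11 × 29
gcd(110, 242, 638) = 2 × 11 = 22.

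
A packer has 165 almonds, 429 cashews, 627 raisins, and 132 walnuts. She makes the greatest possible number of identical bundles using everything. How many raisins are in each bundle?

Number of bundles = gcd(165, 429, 627, 132).
165 = 3 × 5 × 11
429 = 3 × 11 × 13
627 = 3 × 11 × 19
132 = 2^2 × 3 × 11
gcd(165, 429, 627, 132) = 3 × 11 = 33.
raisins per bundle = 627 / 33 = 19.

19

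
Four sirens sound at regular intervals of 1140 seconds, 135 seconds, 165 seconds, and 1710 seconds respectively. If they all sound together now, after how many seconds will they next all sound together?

112860 seconds

The first simultaneous occurrence is after LCM of the individual periods.
1140 = 2^2 × 3 × 5 × 19
135 = 3^3 × 5
165 = 3 × 5 × 11
1710 = 2 × 3^2 × 5 × 19
LCM(1140, 135, 165, 1710) = 2^2 × 3^3 × 5 × 11 × 19 = 112860.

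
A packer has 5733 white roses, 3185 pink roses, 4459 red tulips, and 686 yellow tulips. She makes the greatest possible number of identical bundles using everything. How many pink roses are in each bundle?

65

Number of bundles = gcd(5733, 3185, 4459, 686).
5733 = 3^2 × 7^2 × 13
3185 = 5 × 7^2 × 13
4459 = 7^3 × 13
686 = 2 × 7^3
gcd(5733, 3185, 4459, 686) = 7^2 = 49.
pink roses per bundle = 3185 / 49 = 65.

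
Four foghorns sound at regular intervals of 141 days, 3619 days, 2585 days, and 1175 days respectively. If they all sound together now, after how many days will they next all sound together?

The first simultaneous occurrence is after LCM of the individual periods.
141 = 3 × 47
3619 = 7 × 11 × 47
2585 = 5 × 11 × 47
1175 = 5^2 × 47
LCM(141, 3619, 2585, 1175) = 3 × 5^2 × 7 × 11 × 47 = 271425.

271425 days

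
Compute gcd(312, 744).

24

312 = 2^3 × 3 × 13
744 = 2^3 × 3 × 31
gcd(312, 744) = 2^3 × 3 = 24.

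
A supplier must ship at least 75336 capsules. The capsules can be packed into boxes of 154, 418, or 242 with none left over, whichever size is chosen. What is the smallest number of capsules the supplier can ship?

The number of capsules must be a common multiple of 154, 418, and 242, so a multiple of their LCM.
154 = 2 × 7 × 11
418 = 2 × 11 × 19
242 = 2 × 11^2
LCM(154, 418, 242) = 2 × 7 × 11^2 × 19 = 32186.
Smallest multiple of 32186 that is ≥ 75336: ⌈75336/32186⌉ × 32186 = 3 × 32186 = 96558.

96558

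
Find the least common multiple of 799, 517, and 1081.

202147

799 = 17 × 47
517 = 11 × 47
1081 = 23 × 47
LCM(799, 517, 1081) = 11 × 17 × 23 × 47 = 202147.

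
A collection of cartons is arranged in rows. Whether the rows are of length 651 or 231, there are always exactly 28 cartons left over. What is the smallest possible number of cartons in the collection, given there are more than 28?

7189

N − 28 must be a common multiple of 651 and 231.
651 = 3 × 7 × 31
231 = 3 × 7 × 11
LCM(651, 231) = 3 × 7 × 11 × 31 = 7161.
Smallest N > 28 is LCM + 28 = 7161 + 28 = 7189.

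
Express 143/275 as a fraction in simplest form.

143 = 11 × 13
275 = 5^2 × 11
gcd(143, 275) = 11.
Divide numerator and denominator by 11: 143/275 = 13/25.

13/25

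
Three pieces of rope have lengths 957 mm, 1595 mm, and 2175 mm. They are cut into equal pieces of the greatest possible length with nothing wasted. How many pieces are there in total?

163

Piece length = gcd(957, 1595, 2175).
957 = 3 × 11 × 29
1595 = 5 × 11 × 29
2175 = 3 × 5^2 × 29
gcd(957, 1595, 2175) = 29.
Total pieces = 957/29 + 1595/29 + 2175/29 = 33 + 55 + 75 = 163.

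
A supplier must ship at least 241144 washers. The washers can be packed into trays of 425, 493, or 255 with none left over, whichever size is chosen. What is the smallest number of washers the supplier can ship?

258825

The number of washers must be a common multiple of 425, 493, and 255, so a multiple of their LCM.
425 = 5^2 × 17
493 = 17 × 29
255 = 3 × 5 × 17
LCM(425, 493, 255) = 3 × 5^2 × 17 × 29 = 36975.
Smallest multiple of 36975 that is ≥ 241144: ⌈241144/36975⌉ × 36975 = 7 × 36975 = 258825.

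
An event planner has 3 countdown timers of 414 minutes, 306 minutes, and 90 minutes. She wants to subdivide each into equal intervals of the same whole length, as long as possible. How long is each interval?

18 minutes

The interval must divide each timer length; the longest such is the gcd.
414 = 2 × 3^2 × 23
306 = 2 × 3^2 × 17
90 = 2 × 3^2 × 5
gcd(414, 306, 90) = 2 × 3^2 = 18.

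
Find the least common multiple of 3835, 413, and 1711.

778505

3835 = 5 × 13 × 59
413 = 7 × 59
1711 = 29 × 59
LCM(3835, 413, 1711) = 5 × 7 × 13 × 29 × 59 = 778505.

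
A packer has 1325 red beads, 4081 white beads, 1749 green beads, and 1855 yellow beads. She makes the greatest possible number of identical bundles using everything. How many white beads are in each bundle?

77

Number of bundles = gcd(1325, 4081, 1749, 1855).
1325 = 5^2 × 53
4081 = 7 × 11 × 53
1749 = 3 × 11 × 53
1855 = 5 × 7 × 53
gcd(1325, 4081, 1749, 1855) = 53.
white beads per bundle = 4081 / 53 = 77.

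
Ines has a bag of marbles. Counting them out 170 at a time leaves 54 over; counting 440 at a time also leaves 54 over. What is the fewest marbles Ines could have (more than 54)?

7534

N − 54 must be a common multiple of 170 and 440.
170 = 2 × 5 × 17
440 = 2^3 × 5 × 11
LCM(170, 440) = 2^3 × 5 × 11 × 17 = 7480.
Smallest N > 54 is LCM + 54 = 7480 + 54 = 7534.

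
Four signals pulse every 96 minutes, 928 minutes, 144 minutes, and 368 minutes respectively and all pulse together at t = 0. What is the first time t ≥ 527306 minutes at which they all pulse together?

Joint pulses occur at multiples of LCM(96, 928, 144, 368).
96 = 2^5 × 3
928 = 2^5 × 29
144 = 2^4 × 3^2
368 = 2^4 × 23
LCM(96, 928, 144, 368) = 2^5 × 3^2 × 23 × 29 = 192096.
Smallest multiple of 192096 that is ≥ 527306: ⌈527306/192096⌉ × 192096 = 3 × 192096 = 576288.

576288 minutes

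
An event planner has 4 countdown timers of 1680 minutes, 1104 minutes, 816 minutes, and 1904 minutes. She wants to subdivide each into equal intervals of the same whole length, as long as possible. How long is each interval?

16 minutes

The interval must divide each timer length; the longest such is the gcd.
1680 = 2^4 × 3 × 5 × 7
1104 = 2^4 × 3 × 23
816 = 2^4 × 3 × 17
1904 = 2^4 × 7 × 17
gcd(1680, 1104, 816, 1904) = 2^4 = 16.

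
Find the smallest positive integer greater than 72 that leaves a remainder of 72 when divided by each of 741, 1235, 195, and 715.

N − 72 must be a common multiple of 741, 1235, 195, and 715.
741 = 3 × 13 × 19
1235 = 5 × 13 × 19
195 = 3 × 5 × 13
715 = 5 × 11 × 13
LCM(741, 1235, 195, 715) = 3 × 5 × 11 × 13 × 19 = 40755.
Smallest N > 72 is LCM + 72 = 40755 + 72 = 40827.

40827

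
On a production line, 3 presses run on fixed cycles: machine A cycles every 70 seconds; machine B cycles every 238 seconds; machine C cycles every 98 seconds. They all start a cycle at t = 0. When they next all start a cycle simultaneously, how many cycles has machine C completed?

85 cycles

They are all back at their starting positions together after one LCM of the periods.
70 = 2 × 5 × 7
238 = 2 × 7 × 17
98 = 2 × 7^2
LCM(70, 238, 98) = 2 × 5 × 7^2 × 17 = 8330.
Cycles for period 98: 8330 / 98 = 85.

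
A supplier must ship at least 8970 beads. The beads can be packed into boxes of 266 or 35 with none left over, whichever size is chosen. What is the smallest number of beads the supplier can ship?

The number of beads must be a common multiple of 266 and 35, so a multiple of their LCM.
266 = 2 × 7 × 19
35 = 5 × 7
LCM(266, 35) = 2 × 5 × 7 × 19 = 1330.
Smallest multiple of 1330 that is ≥ 8970: ⌈8970/1330⌉ × 1330 = 7 × 1330 = 9310.

9310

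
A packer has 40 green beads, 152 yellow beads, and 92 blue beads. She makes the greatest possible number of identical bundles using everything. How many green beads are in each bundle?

10

Number of bundles = gcd(40, 152, 92).
40 = 2^3 × 5
152 = 2^3 × 19
92 = 2^2 × 23
gcd(40, 152, 92) = 2^2 = 4.
green beads per bundle = 40 / 4 = 10.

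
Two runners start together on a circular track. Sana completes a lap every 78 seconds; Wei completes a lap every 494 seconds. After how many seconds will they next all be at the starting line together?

1482 seconds

They coincide at every common multiple of the periods; the first is the LCM.
78 = 2 × 3 × 13
494 = 2 × 13 × 19
LCM(78, 494) = 2 × 3 × 13 × 19 = 1482.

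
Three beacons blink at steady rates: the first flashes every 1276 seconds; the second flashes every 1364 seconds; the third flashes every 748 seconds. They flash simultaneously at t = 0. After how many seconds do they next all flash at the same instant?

We need the least common multiple of the intervals.
1276 = 2^2 × 11 × 29
1364 = 2^2 × 11 × 31
748 = 2^2 × 11 × 17
LCM(1276, 1364, 748) = 2^2 × 11 × 17 × 29 × 31 = 672452.

672452 seconds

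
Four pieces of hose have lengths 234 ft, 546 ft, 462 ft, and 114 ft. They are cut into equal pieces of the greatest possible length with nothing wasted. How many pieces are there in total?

226

Piece length = gcd(234, 546, 462, 114).
234 = 2 × 3^2 × 13
546 = 2 × 3 × 7 × 13
462 = 2 × 3 × 7 × 11
114 = 2 × 3 × 19
gcd(234, 546, 462, 114) = 2 × 3 = 6.
Total pieces = 234/6 + 546/6 + 462/6 + 114/6 = 39 + 91 + 77 + 19 = 226.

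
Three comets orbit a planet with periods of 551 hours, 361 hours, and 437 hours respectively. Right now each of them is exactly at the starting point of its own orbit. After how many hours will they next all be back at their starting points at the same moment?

The first simultaneous occurrence is after LCM of the individual periods.
551 = 19 × 29
361 = 19^2
437 = 19 × 23
LCM(551, 361, 437) = 19^2 × 23 × 29 = 240787.

240787 hours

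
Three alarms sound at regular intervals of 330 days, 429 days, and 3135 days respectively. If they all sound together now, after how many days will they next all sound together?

81510 days

We need the least common multiple of the intervals.
330 = 2 × 3 × 5 × 11
429 = 3 × 11 × 13
3135 = 3 × 5 × 11 × 19
LCM(330, 429, 3135) = 2 × 3 × 5 × 11 × 13 × 19 = 81510.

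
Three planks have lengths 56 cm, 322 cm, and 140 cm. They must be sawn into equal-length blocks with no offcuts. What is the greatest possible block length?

14 cm

This is the greatest common divisor of 56, 322, and 140.
56 = 2^3 × 7
322 = 2 × 7 × 23
140 = 2^2 × 5 × 7
gcd(56, 322, 140) = 2 × 7 = 14.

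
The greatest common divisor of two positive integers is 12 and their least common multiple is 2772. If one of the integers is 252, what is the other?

132

For two integers, gcd × lcm = product, so the other is (12 × 2772) / 252 = 33264 / 252 = 132.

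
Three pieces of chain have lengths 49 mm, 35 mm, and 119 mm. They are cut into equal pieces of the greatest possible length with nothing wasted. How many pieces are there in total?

29

Piece length = gcd(49, 35, 119).
49 = 7^2
35 = 5 × 7
119 = 7 × 17
gcd(49, 35, 119) = 7.
Total pieces = 49/7 + 35/7 + 119/7 = 7 + 5 + 17 = 29.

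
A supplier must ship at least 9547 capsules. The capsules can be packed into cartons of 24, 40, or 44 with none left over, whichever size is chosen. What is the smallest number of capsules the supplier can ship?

The number of capsules must be a common multiple of 24, 40, and 44, so a multiple of their LCM.
24 = 2^3 × 3
40 = 2^3 × 5
44 = 2^2 × 11
LCM(24, 40, 44) = 2^3 × 3 × 5 × 11 = 1320.
Smallest multiple of 1320 that is ≥ 9547: ⌈9547/1320⌉ × 1320 = 8 × 1320 = 10560.

10560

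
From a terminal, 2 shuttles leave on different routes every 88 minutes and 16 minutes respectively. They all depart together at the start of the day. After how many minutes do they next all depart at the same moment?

176 minutes

They coincide at every common multiple of the periods; the first is the LCM.
88 = 2^3 × 11
16 = 2^4
LCM(88, 16) = 2^4 × 11 = 176.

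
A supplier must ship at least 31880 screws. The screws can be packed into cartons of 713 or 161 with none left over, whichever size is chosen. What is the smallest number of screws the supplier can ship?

The number of screws must be a common multiple of 713 and 161, so a multiple of their LCM.
713 = 23 × 31
161 = 7 × 23
LCM(713, 161) = 7 × 23 × 31 = 4991.
Smallest multiple of 4991 that is ≥ 31880: ⌈31880/4991⌉ × 4991 = 7 × 4991 = 34937.

34937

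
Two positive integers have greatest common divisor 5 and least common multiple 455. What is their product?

2275

For any two positive integers, gcd × lcm = product = 5 × 455 = 2275.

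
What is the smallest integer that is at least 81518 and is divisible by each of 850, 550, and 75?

The integer must be a common multiple of 850, 550, and 75, so a multiple of their LCM.
850 = 2 × 5^2 × 17
550 = 2 × 5^2 × 11
75 = 3 × 5^2
LCM(850, 550, 75) = 2 × 3 × 5^2 × 11 × 17 = 28050.
Smallest multiple of 28050 that is ≥ 81518: ⌈81518/28050⌉ × 28050 = 3 × 28050 = 84150.

84150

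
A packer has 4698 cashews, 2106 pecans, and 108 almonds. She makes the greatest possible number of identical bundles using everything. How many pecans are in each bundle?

39

Number of bundles = gcd(4698, 2106, 108).
4698 = 2 × 3^4 × 29
2106 = 2 × 3^4 × 13
108 = 2^2 × 3^3
gcd(4698, 2106, 108) = 2 × 3^3 = 54.
pecans per bundle = 2106 / 54 = 39.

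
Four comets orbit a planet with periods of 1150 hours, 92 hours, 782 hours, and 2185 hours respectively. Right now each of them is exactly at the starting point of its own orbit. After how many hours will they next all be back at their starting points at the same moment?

742900 hours

They coincide at every common multiple of the periods; the first is the LCM.
1150 = 2 × 5^2 × 23
92 = 2^2 × 23
782 = 2 × 17 × 23
2185 = 5 × 19 × 23
LCM(1150, 92, 782, 2185) = 2^2 × 5^2 × 17 × 19 × 23 = 742900.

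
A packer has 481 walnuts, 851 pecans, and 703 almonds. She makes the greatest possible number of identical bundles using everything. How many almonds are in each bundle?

Number of bundles = gcd(481, 851, 703).
481 = 13 × 37
851 = 23 × 37
703 = 19 × 37
gcd(481, 851, 703) = 37.
almonds per bundle = 703 / 37 = 19.

19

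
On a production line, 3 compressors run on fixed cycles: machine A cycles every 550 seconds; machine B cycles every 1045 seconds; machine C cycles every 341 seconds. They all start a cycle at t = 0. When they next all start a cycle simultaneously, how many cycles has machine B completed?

310 cycles

The first common completion time is the LCM of the periods.
550 = 2 × 5^2 × 11
1045 = 5 × 11 × 19
341 = 11 × 31
LCM(550, 1045, 341) = 2 × 5^2 × 11 × 19 × 31 = 323950.
Cycles for period 1045: 323950 / 1045 = 310.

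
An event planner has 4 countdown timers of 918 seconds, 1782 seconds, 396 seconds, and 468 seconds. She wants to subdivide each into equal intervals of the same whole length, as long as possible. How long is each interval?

The interval must divide each timer length; the longest such is the gcd.
918 = 2 × 3^3 × 17
1782 = 2 × 3^4 × 11
396 = 2^2 × 3^2 × 11
468 = 2^2 × 3^2 × 13
gcd(918, 1782, 396, 468) = 2 × 3^2 = 18.

18 seconds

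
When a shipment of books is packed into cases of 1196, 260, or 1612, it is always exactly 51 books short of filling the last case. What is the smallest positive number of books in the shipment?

Being 51 short of a full case of size k means N ≡ −51 (mod k), i.e. N + 51 is a multiple of each size.
1196 = 2^2 × 13 × 23
260 = 2^2 × 5 × 13
1612 = 2^2 × 13 × 31
LCM(1196, 260, 1612) = 2^2 × 5 × 13 × 23 × 31 = 185380.
Smallest positive N is 185380 − 51 = 185329.

185329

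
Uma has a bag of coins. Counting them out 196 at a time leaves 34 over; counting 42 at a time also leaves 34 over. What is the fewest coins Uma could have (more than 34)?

622

N − 34 must be a common multiple of 196 and 42.
196 = 2^2 × 7^2
42 = 2 × 3 × 7
LCM(196, 42) = 2^2 × 3 × 7^2 = 588.
Smallest N > 34 is LCM + 34 = 588 + 34 = 622.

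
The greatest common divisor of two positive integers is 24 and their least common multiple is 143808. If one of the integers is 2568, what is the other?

For two integers, gcd × lcm = product, so the other is (24 × 143808) / 2568 = 3451392 / 2568 = 1344.

1344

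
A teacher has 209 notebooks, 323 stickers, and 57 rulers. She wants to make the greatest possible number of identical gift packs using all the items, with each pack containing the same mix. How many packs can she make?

19 packs

The pack count must divide each quantity, so the greatest is gcd(209, 323, 57).
209 = 11 × 19
323 = 17 × 19
57 = 3 × 19
gcd(209, 323, 57) = 19.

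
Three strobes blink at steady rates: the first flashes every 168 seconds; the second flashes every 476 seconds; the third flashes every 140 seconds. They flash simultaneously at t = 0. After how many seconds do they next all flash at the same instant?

14280 seconds

We need the least common multiple of the intervals.
168 = 2^3 × 3 × 7
476 = 2^2 × 7 × 17
140 = 2^2 × 5 × 7
LCM(168, 476, 140) = 2^3 × 3 × 5 × 7 × 17 = 14280.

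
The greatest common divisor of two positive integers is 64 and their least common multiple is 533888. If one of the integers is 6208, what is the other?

5504

For two integers, gcd × lcm = product, so the other is (64 × 533888) / 6208 = 34168832 / 6208 = 5504.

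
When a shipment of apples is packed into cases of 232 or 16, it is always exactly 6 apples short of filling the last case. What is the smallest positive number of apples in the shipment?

458

Being 6 short of a full case of size k means N ≡ −6 (mod k), i.e. N + 6 is a multiple of each size.
232 = 2^3 × 29
16 = 2^4
LCM(232, 16) = 2^4 × 29 = 464.
Smallest positive N is 464 − 6 = 458.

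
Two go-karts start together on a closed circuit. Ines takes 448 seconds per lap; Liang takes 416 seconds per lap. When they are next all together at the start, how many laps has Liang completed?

They are all back at their starting positions together after one LCM of the periods.
448 = 2^6 × 7
416 = 2^5 × 13
LCM(448, 416) = 2^6 × 7 × 13 = 5824.
Laps for period 416: 5824 / 416 = 14.

14 laps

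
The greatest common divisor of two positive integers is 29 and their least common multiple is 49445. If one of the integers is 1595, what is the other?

For two integers, gcd × lcm = product, so the other is (29 × 49445) / 1595 = 1433905 / 1595 = 899.

899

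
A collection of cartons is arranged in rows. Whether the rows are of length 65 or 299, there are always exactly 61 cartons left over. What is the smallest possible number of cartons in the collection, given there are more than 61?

1556

N − 61 must be a common multiple of 65 and 299.
65 = 5 × 13
299 = 13 × 23
LCM(65, 299) = 5 × 13 × 23 = 1495.
Smallest N > 61 is LCM + 61 = 1495 + 61 = 1556.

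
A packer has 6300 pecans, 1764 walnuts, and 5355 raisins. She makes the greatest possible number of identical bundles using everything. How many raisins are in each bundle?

85

Number of bundles = gcd(6300, 1764, 5355).
6300 = 2^2 × 3^2 × 5^2 × 7
1764 = 2^2 × 3^2 × 7^2
5355 = 3^2 × 5 × 7 × 17
gcd(6300, 1764, 5355) = 3^2 × 7 = 63.
raisins per bundle = 5355 / 63 = 85.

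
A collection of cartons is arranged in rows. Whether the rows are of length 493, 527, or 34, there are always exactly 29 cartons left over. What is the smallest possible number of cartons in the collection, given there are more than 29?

30595

N − 29 must be a common multiple of 493, 527, and 34.
493 = 17 × 29
527 = 17 × 31
34 = 2 × 17
LCM(493, 527, 34) = 2 × 17 × 29 × 31 = 30566.
Smallest N > 29 is LCM + 29 = 30566 + 29 = 30595.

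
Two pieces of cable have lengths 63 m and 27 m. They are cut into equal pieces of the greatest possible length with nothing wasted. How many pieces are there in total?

Piece length = gcd(63, 27).
63 = 3^2 × 7
27 = 3^3
gcd(63, 27) = 3^2 = 9.
Total pieces = 63/9 + 27/9 = 7 + 3 = 10.

10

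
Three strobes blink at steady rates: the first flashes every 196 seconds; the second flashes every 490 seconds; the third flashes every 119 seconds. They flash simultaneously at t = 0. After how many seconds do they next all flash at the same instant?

16660 seconds

We need the least common multiple of the intervals.
196 = 2^2 × 7^2
490 = 2 × 5 × 7^2
119 = 7 × 17
LCM(196, 490, 119) = 2^2 × 5 × 7^2 × 17 = 16660.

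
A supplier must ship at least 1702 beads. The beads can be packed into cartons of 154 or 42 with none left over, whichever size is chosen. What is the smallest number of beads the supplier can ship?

The number of beads must be a common multiple of 154 and 42, so a multiple of their LCM.
154 = 2 × 7 × 11
42 = 2 × 3 × 7
LCM(154, 42) = 2 × 3 × 7 × 11 = 462.
Smallest multiple of 462 that is ≥ 1702: ⌈1702/462⌉ × 462 = 4 × 462 = 1848.

1848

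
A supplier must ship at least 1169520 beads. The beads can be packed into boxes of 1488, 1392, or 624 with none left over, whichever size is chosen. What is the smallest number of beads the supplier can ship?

1682928

The number of beads must be a common multiple of 1488, 1392, and 624, so a multiple of their LCM.
1488 = 2^4 × 3 × 31
1392 = 2^4 × 3 × 29
624 = 2^4 × 3 × 13
LCM(1488, 1392, 624) = 2^4 × 3 × 13 × 29 × 31 = 560976.
Smallest multiple of 560976 that is ≥ 1169520: ⌈1169520/560976⌉ × 560976 = 3 × 560976 = 1682928.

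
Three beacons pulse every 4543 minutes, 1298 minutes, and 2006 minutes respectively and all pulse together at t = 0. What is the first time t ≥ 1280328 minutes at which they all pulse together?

Joint pulses occur at multiples of LCM(4543, 1298, 2006).
4543 = 7 × 11 × 59
1298 = 2 × 11 × 59
2006 = 2 × 17 × 59
LCM(4543, 1298, 2006) = 2 × 7 × 11 × 17 × 59 = 154462.
Smallest multiple of 154462 that is ≥ 1280328: ⌈1280328/154462⌉ × 154462 = 9 × 154462 = 1390158.

1390158 minutes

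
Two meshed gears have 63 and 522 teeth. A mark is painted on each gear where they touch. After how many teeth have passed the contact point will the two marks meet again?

We need the least common multiple of the intervals.
63 = 3^2 × 7
522 = 2 × 3^2 × 29
LCM(63, 522) = 2 × 3^2 × 7 × 29 = 3654.

3654 teeth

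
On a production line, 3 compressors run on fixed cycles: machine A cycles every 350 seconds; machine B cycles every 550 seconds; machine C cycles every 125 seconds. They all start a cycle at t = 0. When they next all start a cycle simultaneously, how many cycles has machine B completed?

35 cycles

The first common completion time is the LCM of the periods.
350 = 2 × 5^2 × 7
550 = 2 × 5^2 × 11
125 = 5^3
LCM(350, 550, 125) = 2 × 5^3 × 7 × 11 = 19250.
Cycles for period 550: 19250 / 550 = 35.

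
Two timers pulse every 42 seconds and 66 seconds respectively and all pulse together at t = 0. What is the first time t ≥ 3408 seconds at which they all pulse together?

3696 seconds

Joint pulses occur at multiples of LCM(42, 66).
42 = 2 × 3 × 7
66 = 2 × 3 × 11
LCM(42, 66) = 2 × 3 × 7 × 11 = 462.
Smallest multiple of 462 that is ≥ 3408: ⌈3408/462⌉ × 462 = 8 × 462 = 3696.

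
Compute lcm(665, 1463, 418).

665 = 5 × 7 × 19
1463 = 7 × 11 × 19
418 = 2 × 11 × 19
LCM(665, 1463, 418) = 2 × 5 × 7 × 11 × 19 = 14630.

14630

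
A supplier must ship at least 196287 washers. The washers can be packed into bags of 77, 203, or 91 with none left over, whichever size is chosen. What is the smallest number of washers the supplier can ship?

203203

The number of washers must be a common multiple of 77, 203, and 91, so a multiple of their LCM.
77 = 7 × 11
203 = 7 × 29
91 = 7 × 13
LCM(77, 203, 91) = 7 × 11 × 13 × 29 = 29029.
Smallest multiple of 29029 that is ≥ 196287: ⌈196287/29029⌉ × 29029 = 7 × 29029 = 203203.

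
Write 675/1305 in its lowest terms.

675 = 3^3 × 5^2
1305 = 3^2 × 5 × 29
gcd(675, 1305) = 3^2 × 5 = 45.
Divide numerator and denominator by 45: 675/1305 = 15/29.

15/29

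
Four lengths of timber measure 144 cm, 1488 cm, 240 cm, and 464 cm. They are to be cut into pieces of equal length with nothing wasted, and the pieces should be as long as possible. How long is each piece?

16 cm

The greatest length dividing all of 144, 1488, 240, and 464 is their gcd.
144 = 2^4 × 3^2
1488 = 2^4 × 3 × 31
240 = 2^4 × 3 × 5
464 = 2^4 × 29
gcd(144, 1488, 240, 464) = 2^4 = 16.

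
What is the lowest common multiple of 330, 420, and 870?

133980

330 = 2 × 3 × 5 × 11
420 = 2^2 × 3 × 5 × 7
870 = 2 × 3 × 5 × 29
LCM(330, 420, 870) = 2^2 × 3 × 5 × 7 × 11 × 29 = 133980.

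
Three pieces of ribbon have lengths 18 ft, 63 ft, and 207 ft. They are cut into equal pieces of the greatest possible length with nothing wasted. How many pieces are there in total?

Piece length = gcd(18, 63, 207).
18 = 2 × 3^2
63 = 3^2 × 7
207 = 3^2 × 23
gcd(18, 63, 207) = 3^2 = 9.
Total pieces = 18/9 + 63/9 + 207/9 = 2 + 7 + 23 = 32.

32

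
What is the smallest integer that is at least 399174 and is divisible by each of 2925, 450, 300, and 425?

596700

The integer must be a common multiple of 2925, 450, 300, and 425, so a multiple of their LCM.
2925 = 3^2 × 5^2 × 13
450 = 2 × 3^2 × 5^2
300 = 2^2 × 3 × 5^2
425 = 5^2 × 17
LCM(2925, 450, 300, 425) = 2^2 × 3^2 × 5^2 × 13 × 17 = 198900.
Smallest multiple of 198900 that is ≥ 399174: ⌈399174/198900⌉ × 198900 = 3 × 198900 = 596700.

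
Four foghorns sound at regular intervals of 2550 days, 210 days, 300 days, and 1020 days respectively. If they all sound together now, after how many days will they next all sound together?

The first simultaneous occurrence is after LCM of the individual periods.
2550 = 2 × 3 × 5^2 × 17
210 = 2 × 3 × 5 × 7
300 = 2^2 × 3 × 5^2
1020 = 2^2 × 3 × 5 × 17
LCM(2550, 210, 300, 1020) = 2^2 × 3 × 5^2 × 7 × 17 = 35700.

35700 days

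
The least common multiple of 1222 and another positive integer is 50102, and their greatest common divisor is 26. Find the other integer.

gcd × lcm = product of the two integers, so the other integer is (26 × 50102) / 1222 = 1066.

1066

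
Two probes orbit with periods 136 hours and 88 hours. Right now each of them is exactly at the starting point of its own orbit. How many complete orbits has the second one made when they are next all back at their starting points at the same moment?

17 orbits

The first common completion time is the LCM of the periods.
136 = 2^3 × 17
88 = 2^3 × 11
LCM(136, 88) = 2^3 × 11 × 17 = 1496.
Orbits for period 88: 1496 / 88 = 17.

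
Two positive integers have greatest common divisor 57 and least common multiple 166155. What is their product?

9470835

For any two positive integers, gcd × lcm = product = 57 × 166155 = 9470835.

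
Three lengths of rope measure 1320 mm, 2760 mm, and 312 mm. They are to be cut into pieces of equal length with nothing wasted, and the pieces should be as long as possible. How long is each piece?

24 mm

Each piece length must divide every original length, so the longest possible is gcd(1320, 2760, 312).
1320 = 2^3 × 3 × 5 × 11
2760 = 2^3 × 3 × 5 × 23
312 = 2^3 × 3 × 13
gcd(1320, 2760, 312) = 2^3 × 3 = 24.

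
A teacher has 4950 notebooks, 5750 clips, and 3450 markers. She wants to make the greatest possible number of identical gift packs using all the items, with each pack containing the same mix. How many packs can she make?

50 packs

The pack count must divide each quantity, so the greatest is gcd(4950, 5750, 3450).
4950 = 2 × 3^2 × 5^2 × 11
5750 = 2 × 5^3 × 23
3450 = 2 × 3 × 5^2 × 23
gcd(4950, 5750, 3450) = 2 × 5^2 = 50.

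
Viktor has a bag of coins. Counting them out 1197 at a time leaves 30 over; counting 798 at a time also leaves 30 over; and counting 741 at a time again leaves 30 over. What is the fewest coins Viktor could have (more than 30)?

N − 30 must be a common multiple of 1197, 798, and 741.
1197 = 3^2 × 7 × 19
798 = 2 × 3 × 7 × 19
741 = 3 × 13 × 19
LCM(1197, 798, 741) = 2 × 3^2 × 7 × 13 × 19 = 31122.
Smallest N > 30 is LCM + 30 = 31122 + 30 = 31152.

31152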